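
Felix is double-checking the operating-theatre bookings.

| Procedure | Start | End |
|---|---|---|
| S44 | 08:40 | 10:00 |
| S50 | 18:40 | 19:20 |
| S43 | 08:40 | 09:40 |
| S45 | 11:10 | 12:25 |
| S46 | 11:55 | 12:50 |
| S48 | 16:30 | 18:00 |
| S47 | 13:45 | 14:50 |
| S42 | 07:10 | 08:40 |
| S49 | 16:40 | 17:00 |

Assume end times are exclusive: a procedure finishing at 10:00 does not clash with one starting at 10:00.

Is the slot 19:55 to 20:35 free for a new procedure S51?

S42: ends 08:40 at or before S51 starts 19:55 → clear.
S43: ends 09:40 at or before S51 starts 19:55 → clear.
S44: ends 10:00 at or before S51 starts 19:55 → clear.
S45: ends 12:25 at or before S51 starts 19:55 → clear.
S46: ends 12:50 at or before S51 starts 19:55 → clear.
S47: ends 14:50 at or before S51 starts 19:55 → clear.
S48: ends 18:00 at or before S51 starts 19:55 → clear.
S49: ends 17:00 at or before S51 starts 19:55 → clear.
S50: ends 19:20 at or before S51 starts 19:55 → clear.

Yes — the slot is free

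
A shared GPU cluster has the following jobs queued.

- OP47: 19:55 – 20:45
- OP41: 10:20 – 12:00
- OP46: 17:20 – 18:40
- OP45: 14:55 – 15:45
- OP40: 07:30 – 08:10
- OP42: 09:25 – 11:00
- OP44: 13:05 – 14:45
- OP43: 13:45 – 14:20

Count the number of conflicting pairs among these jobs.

Sorted by start: OP40, OP42, OP41, OP44, OP43, OP45, OP46, OP47.
OP42 starts after OP40 ends, so nothing later overlaps OP40 either.
OP41 starts before OP42 ends → OP42 and OP41 overlap.
OP44 starts after OP42 ends, so nothing later overlaps OP42 either.
OP44 starts after OP41 ends, so nothing later overlaps OP41 either.
OP43 starts before OP44 ends → OP44 and OP43 overlap.
OP45 starts after OP44 ends, so nothing later overlaps OP44 either.
OP45 starts after OP43 ends, so nothing later overlaps OP43 either.
OP46 starts after OP45 ends, so nothing later overlaps OP45 either.
OP47 starts after OP46 ends.
Overlapping pairs: OP41 & OP42, OP43 & OP44 — 2 in total.

2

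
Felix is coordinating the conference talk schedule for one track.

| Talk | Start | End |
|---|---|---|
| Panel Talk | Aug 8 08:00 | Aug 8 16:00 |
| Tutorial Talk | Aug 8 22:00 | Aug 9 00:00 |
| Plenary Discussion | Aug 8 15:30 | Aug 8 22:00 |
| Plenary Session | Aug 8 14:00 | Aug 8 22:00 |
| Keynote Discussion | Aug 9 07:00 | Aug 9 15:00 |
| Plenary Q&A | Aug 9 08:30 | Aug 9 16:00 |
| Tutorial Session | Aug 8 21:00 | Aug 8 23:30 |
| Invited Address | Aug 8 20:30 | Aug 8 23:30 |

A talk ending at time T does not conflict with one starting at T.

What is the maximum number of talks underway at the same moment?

4

Walk through starts and ends in time order (an end at T is processed before a start at T):
Aug 8 08:00 start Panel Talk → 1
Aug 8 14:00 start Plenary Session → 2
Aug 8 15:30 start Plenary Discussion → 3
Aug 8 16:00 end Panel Talk → 2
Aug 8 20:30 start Invited Address → 3
Aug 8 21:00 start Tutorial Session → 4
Aug 8 22:00 end Plenary Discussion → 3
Aug 8 22:00 end Plenary Session → 2
Aug 8 22:00 start Tutorial Talk → 3
Aug 8 23:30 end Invited Address → 2
Aug 8 23:30 end Tutorial Session → 1
Aug 9 00:00 end Tutorial Talk → 0
Aug 9 07:00 start Keynote Discussion → 1
Aug 9 08:30 start Plenary Q&A → 2
Aug 9 15:00 end Keynote Discussion → 1
Aug 9 16:00 end Plenary Q&A → 0
Peak is 4, at Aug 8 21:00 (Invited Address, Plenary Discussion, Plenary Session, Tutorial Session).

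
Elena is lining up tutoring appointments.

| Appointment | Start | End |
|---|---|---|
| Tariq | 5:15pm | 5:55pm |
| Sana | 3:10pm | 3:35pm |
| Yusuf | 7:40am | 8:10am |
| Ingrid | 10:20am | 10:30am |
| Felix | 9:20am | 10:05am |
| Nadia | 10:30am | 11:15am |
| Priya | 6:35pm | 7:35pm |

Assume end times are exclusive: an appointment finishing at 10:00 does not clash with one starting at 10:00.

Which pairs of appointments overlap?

no overlapping pairs

Sorted by start: Yusuf, Felix, Ingrid, Nadia, Sana, Tariq, Priya.
Felix starts after Yusuf ends; Yusuf is clear from here.
Ingrid starts after Felix ends; Felix is clear from here.
Nadia starts exactly when Ingrid ends (back-to-back, no overlap); Ingrid is clear from here.
Sana starts after Nadia ends; Nadia is clear from here.
Tariq starts after Sana ends; Sana is clear from here.
Priya starts after Tariq ends.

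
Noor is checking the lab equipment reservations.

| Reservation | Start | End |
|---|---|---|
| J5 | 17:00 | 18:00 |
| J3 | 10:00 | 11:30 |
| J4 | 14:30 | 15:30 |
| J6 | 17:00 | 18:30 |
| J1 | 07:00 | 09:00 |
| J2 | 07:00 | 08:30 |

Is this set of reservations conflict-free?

No

Sorted by start: J1, J2, J3, J4, J5, J6.
J2 starts before J1 ends → J1 and J2 overlap.
That's a conflict, so the schedule is not conflict-free.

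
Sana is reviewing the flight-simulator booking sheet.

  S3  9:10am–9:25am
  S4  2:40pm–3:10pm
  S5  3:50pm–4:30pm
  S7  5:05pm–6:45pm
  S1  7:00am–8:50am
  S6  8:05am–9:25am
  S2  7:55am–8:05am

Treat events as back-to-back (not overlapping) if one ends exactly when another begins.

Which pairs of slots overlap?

S1 & S2, S1 & S6, S3 & S6

Sorted by start: S1, S2, S6, S3, S4, S5, S7.
S2 starts before S1 ends → S1 and S2 overlap.
S6 starts before S1 ends → S1 and S6 overlap.
S3 starts after S1 ends — done with S1.
S6 starts exactly when S2 ends (back-to-back, no overlap) — done with S2.
S3 starts before S6 ends → S6 and S3 overlap.
S4 starts after S6 ends — done with S6.
S4 starts after S3 ends — done with S3.
S5 starts after S4 ends — done with S4.
S7 starts after S5 ends.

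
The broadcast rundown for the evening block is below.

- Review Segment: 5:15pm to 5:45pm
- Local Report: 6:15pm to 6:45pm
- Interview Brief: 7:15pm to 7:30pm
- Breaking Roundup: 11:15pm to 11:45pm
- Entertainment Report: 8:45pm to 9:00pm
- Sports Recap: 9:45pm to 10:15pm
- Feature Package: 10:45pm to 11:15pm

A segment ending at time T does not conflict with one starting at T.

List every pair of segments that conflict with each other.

Two intervals overlap when each starts before the other ends.
Sorted by start: Review Segment, Local Report, Interview Brief, Entertainment Report, Sports Recap, Feature Package, Breaking Roundup.
Local Report starts after Review Segment ends, so Review Segment has no further overlaps.
Interview Brief starts after Local Report ends, so Local Report has no further overlaps.
Entertainment Report starts after Interview Brief ends, so Interview Brief has no further overlaps.
Sports Recap starts after Entertainment Report ends, so Entertainment Report has no further overlaps.
Feature Package starts after Sports Recap ends, so Sports Recap has no further overlaps.
Breaking Roundup starts exactly when Feature Package ends (back-to-back, no overlap).

none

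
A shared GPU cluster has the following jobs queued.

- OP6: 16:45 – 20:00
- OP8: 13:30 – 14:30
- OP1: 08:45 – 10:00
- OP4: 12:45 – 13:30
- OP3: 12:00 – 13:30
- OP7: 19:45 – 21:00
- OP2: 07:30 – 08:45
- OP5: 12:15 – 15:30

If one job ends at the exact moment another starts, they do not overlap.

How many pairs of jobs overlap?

Sorted by start: OP2, OP1, OP3, OP5, OP4, OP8, OP6, OP7.
OP1 starts exactly when OP2 ends (back-to-back, no overlap); OP2 is clear from here.
OP3 starts after OP1 ends; OP1 is clear from here.
OP5 starts before OP3 ends → OP3 and OP5 overlap.
OP4 starts before OP3 ends → OP3 and OP4 overlap.
OP8 starts exactly when OP3 ends (back-to-back, no overlap); OP3 is clear from here.
OP4 starts before OP5 ends → OP5 and OP4 overlap.
OP8 starts before OP5 ends → OP5 and OP8 overlap.
OP6 starts after OP5 ends; OP5 is clear from here.
OP8 starts exactly when OP4 ends (back-to-back, no overlap); OP4 is clear from here.
OP6 starts after OP8 ends; OP8 is clear from here.
OP7 starts before OP6 ends → OP6 and OP7 overlap.
Overlapping pairs: OP3 & OP4, OP3 & OP5, OP4 & OP5, OP5 & OP8, OP6 & OP7 — 5 in total.

5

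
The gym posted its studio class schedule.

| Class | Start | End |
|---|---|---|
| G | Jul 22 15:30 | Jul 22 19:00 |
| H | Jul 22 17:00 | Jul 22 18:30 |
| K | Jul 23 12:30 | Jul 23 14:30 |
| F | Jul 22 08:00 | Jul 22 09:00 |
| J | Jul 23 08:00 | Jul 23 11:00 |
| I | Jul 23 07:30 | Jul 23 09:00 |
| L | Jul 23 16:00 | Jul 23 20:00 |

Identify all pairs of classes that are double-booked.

G & H, I & J

Two intervals overlap when each starts before the other ends.
Sorted by start: F, G, H, I, J, K, L.
G starts after F ends, so nothing later overlaps F either.
H starts before G ends → G and H overlap.
I starts after G ends, so nothing later overlaps G either.
I starts after H ends, so nothing later overlaps H either.
J starts before I ends → I and J overlap.
K starts after I ends, so nothing later overlaps I either.
K starts after J ends, so nothing later overlaps J either.
L starts after K ends.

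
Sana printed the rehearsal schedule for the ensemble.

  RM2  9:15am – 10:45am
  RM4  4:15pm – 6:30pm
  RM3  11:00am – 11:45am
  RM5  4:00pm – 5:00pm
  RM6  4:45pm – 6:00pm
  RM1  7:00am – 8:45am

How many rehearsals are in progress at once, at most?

Sweep the timeline, counting +1 at each start and −1 at each end (ends before starts at a tie):
7:00am start RM1 → 1
8:45am end RM1 → 0
9:15am start RM2 → 1
10:45am end RM2 → 0
11:00am start RM3 → 1
11:45am end RM3 → 0
4:00pm start RM5 → 1
4:15pm start RM4 → 2
4:45pm start RM6 → 3
5:00pm end RM5 → 2
6:00pm end RM6 → 1
6:30pm end RM4 → 0
Peak is 3, at 4:45pm (RM4, RM5, RM6).

3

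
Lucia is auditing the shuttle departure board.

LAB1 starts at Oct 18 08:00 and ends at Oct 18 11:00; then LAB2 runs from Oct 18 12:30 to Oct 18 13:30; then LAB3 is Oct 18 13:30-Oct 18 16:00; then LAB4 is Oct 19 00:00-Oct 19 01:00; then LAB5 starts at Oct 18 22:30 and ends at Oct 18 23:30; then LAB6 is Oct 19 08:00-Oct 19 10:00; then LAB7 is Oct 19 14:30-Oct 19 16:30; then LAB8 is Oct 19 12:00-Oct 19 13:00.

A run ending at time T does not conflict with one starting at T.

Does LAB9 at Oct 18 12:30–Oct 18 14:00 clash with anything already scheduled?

LAB1: ends Oct 18 11:00 at or before LAB9 starts Oct 18 12:30 → clear.
LAB2: starts Oct 18 12:30 before LAB9 ends Oct 18 14:00, and ends Oct 18 13:30 after LAB9 starts Oct 18 12:30 → overlap.
LAB3: starts Oct 18 13:30 before LAB9 ends Oct 18 14:00, and ends Oct 18 16:00 after LAB9 starts Oct 18 12:30 → overlap.
LAB5: starts Oct 18 22:30 at or after LAB9 ends Oct 18 14:00 → clear.
LAB4: starts Oct 19 00:00 at or after LAB9 ends Oct 18 14:00 → clear.
LAB6: starts Oct 19 08:00 at or after LAB9 ends Oct 18 14:00 → clear.
LAB8: starts Oct 19 12:00 at or after LAB9 ends Oct 18 14:00 → clear.
LAB7: starts Oct 19 14:30 at or after LAB9 ends Oct 18 14:00 → clear.
LAB9 overlaps LAB2, LAB3.

Yes — it overlaps LAB2, LAB3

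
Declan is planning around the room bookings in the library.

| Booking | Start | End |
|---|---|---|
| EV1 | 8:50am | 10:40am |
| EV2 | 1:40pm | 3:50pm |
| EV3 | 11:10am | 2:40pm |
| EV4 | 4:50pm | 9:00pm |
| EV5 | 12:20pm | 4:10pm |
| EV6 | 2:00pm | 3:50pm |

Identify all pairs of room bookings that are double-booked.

EV2 & EV3, EV2 & EV5, EV2 & EV6, EV3 & EV5, EV3 & EV6, EV5 & EV6

Sorted by start: EV1, EV3, EV5, EV2, EV6, EV4.
EV3 starts after EV1 ends, so EV1 has no further overlaps.
EV5 starts before EV3 ends → EV3 and EV5 overlap.
EV2 starts before EV3 ends → EV3 and EV2 overlap.
EV6 starts before EV3 ends → EV3 and EV6 overlap.
EV4 starts after EV3 ends.
EV2 starts before EV5 ends → EV5 and EV2 overlap.
EV6 starts before EV5 ends → EV5 and EV6 overlap.
EV4 starts after EV5 ends.
EV6 starts before EV2 ends → EV2 and EV6 overlap.
EV4 starts after EV2 ends.
EV4 starts after EV6 ends.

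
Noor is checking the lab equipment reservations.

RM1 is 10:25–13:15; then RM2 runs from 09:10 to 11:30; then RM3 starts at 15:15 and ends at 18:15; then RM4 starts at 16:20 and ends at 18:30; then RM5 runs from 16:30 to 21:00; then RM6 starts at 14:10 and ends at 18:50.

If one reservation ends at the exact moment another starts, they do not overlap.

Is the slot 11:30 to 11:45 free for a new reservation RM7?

RM2: ends 11:30 at or before RM7 starts 11:30 → clear.
RM1: starts 10:25 before RM7 ends 11:45, and ends 13:15 after RM7 starts 11:30 → overlap.
RM6: starts 14:10 at or after RM7 ends 11:45 → clear.
RM3: starts 15:15 at or after RM7 ends 11:45 → clear.
RM4: starts 16:20 at or after RM7 ends 11:45 → clear.
RM5: starts 16:30 at or after RM7 ends 11:45 → clear.
RM7 overlaps RM1.

No — it overlaps RM1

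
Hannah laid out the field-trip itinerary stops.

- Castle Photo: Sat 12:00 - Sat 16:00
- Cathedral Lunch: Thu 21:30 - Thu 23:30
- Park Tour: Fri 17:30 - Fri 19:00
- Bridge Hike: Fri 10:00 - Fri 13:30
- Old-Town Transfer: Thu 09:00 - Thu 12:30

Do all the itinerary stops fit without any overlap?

Yes

Sorted by start: Old-Town Transfer, Cathedral Lunch, Bridge Hike, Park Tour, Castle Photo.
Cathedral Lunch starts after Old-Town Transfer ends — done with Old-Town Transfer.
Bridge Hike starts after Cathedral Lunch ends — done with Cathedral Lunch.
Park Tour starts after Bridge Hike ends — done with Bridge Hike.
Castle Photo starts after Park Tour ends.
Every pair is clear; the schedule has no overlaps.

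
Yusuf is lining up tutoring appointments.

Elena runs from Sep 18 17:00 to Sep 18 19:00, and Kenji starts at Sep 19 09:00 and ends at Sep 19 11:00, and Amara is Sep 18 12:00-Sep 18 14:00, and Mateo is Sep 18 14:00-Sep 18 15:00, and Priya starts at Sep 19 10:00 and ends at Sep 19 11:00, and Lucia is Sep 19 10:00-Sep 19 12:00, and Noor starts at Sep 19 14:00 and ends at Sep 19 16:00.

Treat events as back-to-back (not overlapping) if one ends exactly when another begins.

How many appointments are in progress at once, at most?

Sweep the timeline, counting +1 at each start and −1 at each end (ends before starts at a tie):
Sep 18 12:00 start Amara → 1
Sep 18 14:00 end Amara → 0
Sep 18 14:00 start Mateo → 1
Sep 18 15:00 end Mateo → 0
Sep 18 17:00 start Elena → 1
Sep 18 19:00 end Elena → 0
Sep 19 09:00 start Kenji → 1
Sep 19 10:00 start Lucia → 2
Sep 19 10:00 start Priya → 3
Sep 19 11:00 end Kenji → 2
Sep 19 11:00 end Priya → 1
Sep 19 12:00 end Lucia → 0
Sep 19 14:00 start Noor → 1
Sep 19 16:00 end Noor → 0
Peak is 3, at Sep 19 10:00 (Kenji, Lucia, Priya).

3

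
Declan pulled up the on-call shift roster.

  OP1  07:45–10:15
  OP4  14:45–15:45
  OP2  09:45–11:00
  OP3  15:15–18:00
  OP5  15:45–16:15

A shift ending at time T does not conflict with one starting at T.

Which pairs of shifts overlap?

Two intervals overlap when each starts before the other ends.
Sorted by start: OP1, OP2, OP4, OP3, OP5.
OP2 starts before OP1 ends → OP1 and OP2 overlap.
OP4 starts after OP1 ends, so OP1 has no further overlaps.
OP4 starts after OP2 ends, so OP2 has no further overlaps.
OP3 starts before OP4 ends → OP4 and OP3 overlap.
OP5 starts exactly when OP4 ends (back-to-back, no overlap).
OP5 starts before OP3 ends → OP3 and OP5 overlap.

OP1 & OP2, OP3 & OP4, OP3 & OP5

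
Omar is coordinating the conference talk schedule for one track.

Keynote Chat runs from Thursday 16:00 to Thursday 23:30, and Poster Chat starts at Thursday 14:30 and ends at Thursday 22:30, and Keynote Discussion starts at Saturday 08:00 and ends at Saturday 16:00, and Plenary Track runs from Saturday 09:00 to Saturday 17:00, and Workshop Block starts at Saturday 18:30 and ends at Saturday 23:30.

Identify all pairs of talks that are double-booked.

Two intervals overlap when each starts before the other ends.
Sorted by start: Poster Chat, Keynote Chat, Keynote Discussion, Plenary Track, Workshop Block.
Keynote Chat starts before Poster Chat ends → Poster Chat and Keynote Chat overlap.
Keynote Discussion starts after Poster Chat ends, so nothing later overlaps Poster Chat either.
Keynote Discussion starts after Keynote Chat ends, so nothing later overlaps Keynote Chat either.
Plenary Track starts before Keynote Discussion ends → Keynote Discussion and Plenary Track overlap.
Workshop Block starts after Keynote Discussion ends.
Workshop Block starts after Plenary Track ends.

Keynote Chat & Poster Chat, Keynote Discussion & Plenary Track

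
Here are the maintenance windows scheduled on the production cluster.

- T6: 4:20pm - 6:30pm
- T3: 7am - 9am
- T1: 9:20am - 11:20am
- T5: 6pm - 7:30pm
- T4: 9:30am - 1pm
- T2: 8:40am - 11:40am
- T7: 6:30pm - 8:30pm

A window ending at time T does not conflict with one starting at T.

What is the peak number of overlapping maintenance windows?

3

Walk through starts and ends in time order (an end at T is processed before a start at T):
7am start T3 → 1
8:40am start T2 → 2
9am end T3 → 1
9:20am start T1 → 2
9:30am start T4 → 3
11:20am end T1 → 2
11:40am end T2 → 1
1pm end T4 → 0
4:20pm start T6 → 1
6pm start T5 → 2
6:30pm end T6 → 1
6:30pm start T7 → 2
7:30pm end T5 → 1
8:30pm end T7 → 0
Peak is 3, at 9:30am (T1, T2, T4).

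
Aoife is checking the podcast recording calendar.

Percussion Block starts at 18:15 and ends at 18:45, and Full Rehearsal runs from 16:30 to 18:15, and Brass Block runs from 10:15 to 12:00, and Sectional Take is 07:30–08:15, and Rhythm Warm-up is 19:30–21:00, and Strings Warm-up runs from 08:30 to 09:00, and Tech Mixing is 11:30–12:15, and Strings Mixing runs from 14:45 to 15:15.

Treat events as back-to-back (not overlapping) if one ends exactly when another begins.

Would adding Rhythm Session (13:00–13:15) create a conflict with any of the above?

Sectional Take: ends 08:15 at or before Rhythm Session starts 13:00 → clear.
Strings Warm-up: ends 09:00 at or before Rhythm Session starts 13:00 → clear.
Brass Block: ends 12:00 at or before Rhythm Session starts 13:00 → clear.
Tech Mixing: ends 12:15 at or before Rhythm Session starts 13:00 → clear.
Strings Mixing: starts 14:45 at or after Rhythm Session ends 13:15 → clear.
Full Rehearsal: starts 16:30 at or after Rhythm Session ends 13:15 → clear.
Percussion Block: starts 18:15 at or after Rhythm Session ends 13:15 → clear.
Rhythm Warm-up: starts 19:30 at or after Rhythm Session ends 13:15 → clear.

No — it doesn't clash with anything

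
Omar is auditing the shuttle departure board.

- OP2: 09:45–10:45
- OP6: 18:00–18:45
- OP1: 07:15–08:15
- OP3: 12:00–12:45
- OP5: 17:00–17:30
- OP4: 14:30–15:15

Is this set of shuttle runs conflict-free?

Sorted by start: OP1, OP2, OP3, OP4, OP5, OP6.
OP2 starts after OP1 ends; OP1 is clear from here.
OP3 starts after OP2 ends; OP2 is clear from here.
OP4 starts after OP3 ends; OP3 is clear from here.
OP5 starts after OP4 ends; OP4 is clear from here.
OP6 starts after OP5 ends.
Every pair is clear; the schedule has no overlaps.

Yes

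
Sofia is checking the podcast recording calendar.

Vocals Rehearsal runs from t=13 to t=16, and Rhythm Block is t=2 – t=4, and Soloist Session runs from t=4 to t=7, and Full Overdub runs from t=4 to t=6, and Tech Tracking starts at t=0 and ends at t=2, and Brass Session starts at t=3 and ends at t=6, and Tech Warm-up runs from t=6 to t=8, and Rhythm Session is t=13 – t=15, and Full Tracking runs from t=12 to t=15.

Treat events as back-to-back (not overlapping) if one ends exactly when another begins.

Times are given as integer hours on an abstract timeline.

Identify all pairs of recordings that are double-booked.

Brass Session & Full Overdub, Brass Session & Rhythm Block, Brass Session & Soloist Session, Full Overdub & Soloist Session, Full Tracking & Rhythm Session, Full Tracking & Vocals Rehearsal, Rhythm Session & Vocals Rehearsal, Soloist Session & Tech Warm-up

Check each pair: they overlap iff neither finishes before the other starts.
Sorted by start: Tech Tracking, Rhythm Block, Brass Session, Full Overdub, Soloist Session, Tech Warm-up, Full Tracking, Rhythm Session, Vocals Rehearsal.
Rhythm Block starts exactly when Tech Tracking ends (back-to-back, no overlap) — done with Tech Tracking.
Brass Session starts before Rhythm Block ends → Rhythm Block and Brass Session overlap.
Full Overdub starts exactly when Rhythm Block ends (back-to-back, no overlap) — done with Rhythm Block.
Full Overdub starts before Brass Session ends → Brass Session and Full Overdub overlap.
Soloist Session starts before Brass Session ends → Brass Session and Soloist Session overlap.
Tech Warm-up starts exactly when Brass Session ends (back-to-back, no overlap) — done with Brass Session.
Soloist Session starts before Full Overdub ends → Full Overdub and Soloist Session overlap.
Tech Warm-up starts exactly when Full Overdub ends (back-to-back, no overlap) — done with Full Overdub.
Tech Warm-up starts before Soloist Session ends → Soloist Session and Tech Warm-up overlap.
Full Tracking starts after Soloist Session ends — done with Soloist Session.
Full Tracking starts after Tech Warm-up ends — done with Tech Warm-up.
Rhythm Session starts before Full Tracking ends → Full Tracking and Rhythm Session overlap.
Vocals Rehearsal starts before Full Tracking ends → Full Tracking and Vocals Rehearsal overlap.
Vocals Rehearsal starts before Rhythm Session ends → Rhythm Session and Vocals Rehearsal overlap.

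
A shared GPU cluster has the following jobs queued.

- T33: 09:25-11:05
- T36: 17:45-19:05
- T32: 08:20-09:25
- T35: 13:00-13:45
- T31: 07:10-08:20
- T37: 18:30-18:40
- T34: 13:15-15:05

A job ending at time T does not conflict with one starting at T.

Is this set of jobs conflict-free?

No

Sorted by start: T31, T32, T33, T35, T34, T36, T37.
T32 starts exactly when T31 ends (back-to-back, no overlap), so T31 has no further overlaps.
T33 starts exactly when T32 ends (back-to-back, no overlap), so T32 has no further overlaps.
T35 starts after T33 ends, so T33 has no further overlaps.
T34 starts before T35 ends → T35 and T34 overlap.
That's a conflict, so the schedule is not conflict-free.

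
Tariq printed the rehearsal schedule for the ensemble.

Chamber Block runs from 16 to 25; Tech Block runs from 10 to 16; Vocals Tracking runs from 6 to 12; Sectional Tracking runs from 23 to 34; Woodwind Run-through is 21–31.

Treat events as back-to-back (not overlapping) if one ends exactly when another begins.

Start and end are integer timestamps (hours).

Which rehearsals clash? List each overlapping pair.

Sorted by start: Vocals Tracking, Tech Block, Chamber Block, Woodwind Run-through, Sectional Tracking.
Tech Block starts before Vocals Tracking ends → Vocals Tracking and Tech Block overlap.
Chamber Block starts after Vocals Tracking ends; Vocals Tracking is clear from here.
Chamber Block starts exactly when Tech Block ends (back-to-back, no overlap); Tech Block is clear from here.
Woodwind Run-through starts before Chamber Block ends → Chamber Block and Woodwind Run-through overlap.
Sectional Tracking starts before Chamber Block ends → Chamber Block and Sectional Tracking overlap.
Sectional Tracking starts before Woodwind Run-through ends → Woodwind Run-through and Sectional Tracking overlap.

Chamber Block & Sectional Tracking, Chamber Block & Woodwind Run-through, Sectional Tracking & Woodwind Run-through, Tech Block & Vocals Tracking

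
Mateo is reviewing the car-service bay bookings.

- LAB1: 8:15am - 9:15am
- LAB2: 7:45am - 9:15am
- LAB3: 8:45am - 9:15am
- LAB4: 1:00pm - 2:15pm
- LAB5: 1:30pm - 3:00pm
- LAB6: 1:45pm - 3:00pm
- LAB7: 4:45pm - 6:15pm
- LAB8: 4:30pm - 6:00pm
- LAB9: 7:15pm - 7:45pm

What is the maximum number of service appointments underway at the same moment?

3

Walk through starts and ends in time order (an end at T is processed before a start at T):
7:45am start LAB2 → 1
8:15am start LAB1 → 2
8:45am start LAB3 → 3
9:15am end LAB1 → 2
9:15am end LAB2 → 1
9:15am end LAB3 → 0
1:00pm start LAB4 → 1
1:30pm start LAB5 → 2
1:45pm start LAB6 → 3
2:15pm end LAB4 → 2
3:00pm end LAB5 → 1
3:00pm end LAB6 → 0
4:30pm start LAB8 → 1
4:45pm start LAB7 → 2
6:00pm end LAB8 → 1
6:15pm end LAB7 → 0
7:15pm start LAB9 → 1
7:45pm end LAB9 → 0
Peak is 3, at 8:45am (LAB1, LAB2, LAB3).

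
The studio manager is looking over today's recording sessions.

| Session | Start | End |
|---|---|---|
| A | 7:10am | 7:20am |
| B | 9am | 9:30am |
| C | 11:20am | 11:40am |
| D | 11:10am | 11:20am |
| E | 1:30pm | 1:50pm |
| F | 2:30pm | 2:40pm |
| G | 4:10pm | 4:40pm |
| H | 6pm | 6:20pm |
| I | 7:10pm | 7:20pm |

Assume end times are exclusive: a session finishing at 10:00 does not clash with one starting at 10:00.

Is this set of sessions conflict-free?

Check each pair: they overlap iff neither finishes before the other starts.
Sorted by start: A, B, D, C, E, F, G, H, I.
B starts after A ends; A is clear from here.
D starts after B ends; B is clear from here.
C starts exactly when D ends (back-to-back, no overlap); D is clear from here.
E starts after C ends; C is clear from here.
F starts after E ends; E is clear from here.
G starts after F ends; F is clear from here.
H starts after G ends; G is clear from here.
I starts after H ends.
Every pair is clear; the schedule has no overlaps.

Yes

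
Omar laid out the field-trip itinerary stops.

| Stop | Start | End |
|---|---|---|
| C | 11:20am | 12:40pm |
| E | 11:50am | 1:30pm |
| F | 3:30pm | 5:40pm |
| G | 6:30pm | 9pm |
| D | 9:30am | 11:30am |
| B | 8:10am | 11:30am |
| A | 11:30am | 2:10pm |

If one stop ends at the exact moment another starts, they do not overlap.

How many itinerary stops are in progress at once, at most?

3

Sweep the timeline, counting +1 at each start and −1 at each end (ends before starts at a tie):
8:10am start B → 1
9:30am start D → 2
11:20am start C → 3
11:30am end B → 2
11:30am end D → 1
11:30am start A → 2
11:50am start E → 3
12:40pm end C → 2
1:30pm end E → 1
2:10pm end A → 0
3:30pm start F → 1
5:40pm end F → 0
6:30pm start G → 1
9pm end G → 0
Peak is 3, at 11:20am (B, C, D).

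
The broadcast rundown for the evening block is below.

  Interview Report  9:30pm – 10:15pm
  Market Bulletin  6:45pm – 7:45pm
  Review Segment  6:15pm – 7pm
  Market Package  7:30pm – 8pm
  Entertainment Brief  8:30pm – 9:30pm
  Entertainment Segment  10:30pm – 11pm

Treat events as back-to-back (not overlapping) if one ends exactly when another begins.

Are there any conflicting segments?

Yes

Sorted by start: Review Segment, Market Bulletin, Market Package, Entertainment Brief, Interview Report, Entertainment Segment.
Market Bulletin starts before Review Segment ends → Review Segment and Market Bulletin overlap.
That's a conflict, so the schedule is not conflict-free.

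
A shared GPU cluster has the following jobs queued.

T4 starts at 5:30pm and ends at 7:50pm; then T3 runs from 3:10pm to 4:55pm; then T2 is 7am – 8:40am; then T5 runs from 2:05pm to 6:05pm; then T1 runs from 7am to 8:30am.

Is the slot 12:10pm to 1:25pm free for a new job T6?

T1: ends 8:30am at or before T6 starts 12:10pm → clear.
T2: ends 8:40am at or before T6 starts 12:10pm → clear.
T5: starts 2:05pm at or after T6 ends 1:25pm → clear.
T3: starts 3:10pm at or after T6 ends 1:25pm → clear.
T4: starts 5:30pm at or after T6 ends 1:25pm → clear.

Yes — the slot is free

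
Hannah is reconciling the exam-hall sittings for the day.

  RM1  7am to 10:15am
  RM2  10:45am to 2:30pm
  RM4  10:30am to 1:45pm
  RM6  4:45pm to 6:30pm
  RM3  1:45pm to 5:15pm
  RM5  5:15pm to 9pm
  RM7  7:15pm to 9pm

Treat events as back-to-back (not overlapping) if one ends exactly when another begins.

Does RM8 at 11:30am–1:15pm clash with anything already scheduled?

RM1: ends 10:15am at or before RM8 starts 11:30am → clear.
RM4: starts 10:30am before RM8 ends 1:15pm, and ends 1:45pm after RM8 starts 11:30am → overlap.
RM2: starts 10:45am before RM8 ends 1:15pm, and ends 2:30pm after RM8 starts 11:30am → overlap.
RM3: starts 1:45pm at or after RM8 ends 1:15pm → clear.
RM6: starts 4:45pm at or after RM8 ends 1:15pm → clear.
RM5: starts 5:15pm at or after RM8 ends 1:15pm → clear.
RM7: starts 7:15pm at or after RM8 ends 1:15pm → clear.
RM8 overlaps RM2, RM4.

Yes — it overlaps RM2, RM4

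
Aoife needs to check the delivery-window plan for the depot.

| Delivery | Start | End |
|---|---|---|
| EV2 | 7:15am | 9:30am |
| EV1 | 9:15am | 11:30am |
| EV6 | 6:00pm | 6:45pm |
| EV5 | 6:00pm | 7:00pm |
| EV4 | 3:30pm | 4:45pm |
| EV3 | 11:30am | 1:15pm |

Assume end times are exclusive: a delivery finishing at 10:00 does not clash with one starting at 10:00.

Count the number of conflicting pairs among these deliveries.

2

Two intervals overlap when each starts before the other ends.
Sorted by start: EV2, EV1, EV3, EV4, EV5, EV6.
EV1 starts before EV2 ends → EV2 and EV1 overlap.
EV3 starts after EV2 ends — done with EV2.
EV3 starts exactly when EV1 ends (back-to-back, no overlap) — done with EV1.
EV4 starts after EV3 ends — done with EV3.
EV5 starts after EV4 ends — done with EV4.
EV6 starts before EV5 ends → EV5 and EV6 overlap.
Overlapping pairs: EV1 & EV2, EV5 & EV6 — 2 in total.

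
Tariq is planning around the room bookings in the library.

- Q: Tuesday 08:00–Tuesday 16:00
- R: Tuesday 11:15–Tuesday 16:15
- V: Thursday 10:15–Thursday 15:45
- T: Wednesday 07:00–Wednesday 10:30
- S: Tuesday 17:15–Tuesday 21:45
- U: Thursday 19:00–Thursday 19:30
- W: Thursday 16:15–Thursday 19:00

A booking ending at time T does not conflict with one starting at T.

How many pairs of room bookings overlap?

1

Check each pair: they overlap iff neither finishes before the other starts.
Sorted by start: Q, R, S, T, V, W, U.
R starts before Q ends → Q and R overlap.
S starts after Q ends; Q is clear from here.
S starts after R ends; R is clear from here.
T starts after S ends; S is clear from here.
V starts after T ends; T is clear from here.
W starts after V ends; V is clear from here.
U starts exactly when W ends (back-to-back, no overlap).
Overlapping pairs: Q & R — 1 in total.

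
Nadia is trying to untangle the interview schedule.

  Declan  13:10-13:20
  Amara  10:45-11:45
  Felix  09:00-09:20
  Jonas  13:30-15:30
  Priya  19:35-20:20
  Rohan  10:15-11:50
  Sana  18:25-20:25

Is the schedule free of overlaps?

No

Sorted by start: Felix, Rohan, Amara, Declan, Jonas, Sana, Priya.
Rohan starts after Felix ends, so nothing later overlaps Felix either.
Amara starts before Rohan ends → Rohan and Amara overlap.
That's a conflict, so the schedule is not conflict-free.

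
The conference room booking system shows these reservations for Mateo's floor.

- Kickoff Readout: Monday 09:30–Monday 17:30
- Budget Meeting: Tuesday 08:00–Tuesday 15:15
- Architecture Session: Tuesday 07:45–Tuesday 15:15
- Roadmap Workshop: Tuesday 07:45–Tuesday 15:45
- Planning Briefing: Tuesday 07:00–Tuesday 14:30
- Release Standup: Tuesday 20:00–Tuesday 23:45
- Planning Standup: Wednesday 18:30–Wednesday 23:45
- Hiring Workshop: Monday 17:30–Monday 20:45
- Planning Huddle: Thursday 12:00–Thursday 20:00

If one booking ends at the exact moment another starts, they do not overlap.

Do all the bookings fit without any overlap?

Sorted by start: Kickoff Readout, Hiring Workshop, Planning Briefing, Architecture Session, Roadmap Workshop, Budget Meeting, Release Standup, Planning Standup, Planning Huddle.
Hiring Workshop starts exactly when Kickoff Readout ends (back-to-back, no overlap) — done with Kickoff Readout.
Planning Briefing starts after Hiring Workshop ends — done with Hiring Workshop.
Architecture Session starts before Planning Briefing ends → Planning Briefing and Architecture Session overlap.
That's a conflict, so the schedule is not conflict-free.

No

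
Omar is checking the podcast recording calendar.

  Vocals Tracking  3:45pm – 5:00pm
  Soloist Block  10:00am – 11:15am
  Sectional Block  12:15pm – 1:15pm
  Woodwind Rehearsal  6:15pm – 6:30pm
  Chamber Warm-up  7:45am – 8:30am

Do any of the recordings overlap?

No

Sorted by start: Chamber Warm-up, Soloist Block, Sectional Block, Vocals Tracking, Woodwind Rehearsal.
Soloist Block starts after Chamber Warm-up ends — done with Chamber Warm-up.
Sectional Block starts after Soloist Block ends — done with Soloist Block.
Vocals Tracking starts after Sectional Block ends — done with Sectional Block.
Woodwind Rehearsal starts after Vocals Tracking ends.
Every pair is clear; the schedule has no overlaps.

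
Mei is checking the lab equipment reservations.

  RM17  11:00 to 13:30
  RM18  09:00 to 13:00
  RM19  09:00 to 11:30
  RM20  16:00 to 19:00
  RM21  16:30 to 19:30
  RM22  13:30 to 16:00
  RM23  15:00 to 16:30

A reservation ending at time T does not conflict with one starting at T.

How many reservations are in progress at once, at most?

Sweep the timeline, counting +1 at each start and −1 at each end (ends before starts at a tie):
09:00 start RM18 → 1
09:00 start RM19 → 2
11:00 start RM17 → 3
11:30 end RM19 → 2
13:00 end RM18 → 1
13:30 end RM17 → 0
13:30 start RM22 → 1
15:00 start RM23 → 2
16:00 end RM22 → 1
16:00 start RM20 → 2
16:30 end RM23 → 1
16:30 start RM21 → 2
19:00 end RM20 → 1
19:30 end RM21 → 0
Peak is 3, at 11:00 (RM17, RM18, RM19).

3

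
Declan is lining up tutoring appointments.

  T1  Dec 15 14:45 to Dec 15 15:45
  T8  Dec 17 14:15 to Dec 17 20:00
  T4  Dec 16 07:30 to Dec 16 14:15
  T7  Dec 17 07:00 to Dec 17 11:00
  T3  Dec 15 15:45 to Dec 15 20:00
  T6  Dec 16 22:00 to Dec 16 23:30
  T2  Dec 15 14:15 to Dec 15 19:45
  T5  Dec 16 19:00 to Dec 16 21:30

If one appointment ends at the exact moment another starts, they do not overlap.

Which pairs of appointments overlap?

T1 & T2, T2 & T3

Two intervals overlap when each starts before the other ends.
Sorted by start: T2, T1, T3, T4, T5, T6, T7, T8.
T1 starts before T2 ends → T2 and T1 overlap.
T3 starts before T2 ends → T2 and T3 overlap.
T4 starts after T2 ends — done with T2.
T3 starts exactly when T1 ends (back-to-back, no overlap) — done with T1.
T4 starts after T3 ends — done with T3.
T5 starts after T4 ends — done with T4.
T6 starts after T5 ends — done with T5.
T7 starts after T6 ends — done with T6.
T8 starts after T7 ends.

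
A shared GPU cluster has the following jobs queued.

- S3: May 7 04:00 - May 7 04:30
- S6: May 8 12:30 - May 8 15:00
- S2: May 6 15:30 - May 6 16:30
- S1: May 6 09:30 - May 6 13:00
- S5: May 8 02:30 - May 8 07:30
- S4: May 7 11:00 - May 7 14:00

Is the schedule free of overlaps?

Yes

Sorted by start: S1, S2, S3, S4, S5, S6.
S2 starts after S1 ends, so S1 has no further overlaps.
S3 starts after S2 ends, so S2 has no further overlaps.
S4 starts after S3 ends, so S3 has no further overlaps.
S5 starts after S4 ends, so S4 has no further overlaps.
S6 starts after S5 ends.
Every pair is clear; the schedule has no overlaps.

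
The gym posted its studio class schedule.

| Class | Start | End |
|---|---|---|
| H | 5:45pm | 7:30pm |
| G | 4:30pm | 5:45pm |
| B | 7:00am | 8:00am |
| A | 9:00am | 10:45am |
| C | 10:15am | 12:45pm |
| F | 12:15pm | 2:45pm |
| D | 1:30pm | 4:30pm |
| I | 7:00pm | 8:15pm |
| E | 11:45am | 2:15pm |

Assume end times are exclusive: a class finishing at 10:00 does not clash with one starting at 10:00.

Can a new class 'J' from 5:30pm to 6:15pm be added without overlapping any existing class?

No — it overlaps G, H

B: ends 8:00am at or before J starts 5:30pm → clear.
A: ends 10:45am at or before J starts 5:30pm → clear.
C: ends 12:45pm at or before J starts 5:30pm → clear.
E: ends 2:15pm at or before J starts 5:30pm → clear.
F: ends 2:45pm at or before J starts 5:30pm → clear.
D: ends 4:30pm at or before J starts 5:30pm → clear.
G: starts 4:30pm before J ends 6:15pm, and ends 5:45pm after J starts 5:30pm → overlap.
H: starts 5:45pm before J ends 6:15pm, and ends 7:30pm after J starts 5:30pm → overlap.
I: starts 7:00pm at or after J ends 6:15pm → clear.
J overlaps G, H.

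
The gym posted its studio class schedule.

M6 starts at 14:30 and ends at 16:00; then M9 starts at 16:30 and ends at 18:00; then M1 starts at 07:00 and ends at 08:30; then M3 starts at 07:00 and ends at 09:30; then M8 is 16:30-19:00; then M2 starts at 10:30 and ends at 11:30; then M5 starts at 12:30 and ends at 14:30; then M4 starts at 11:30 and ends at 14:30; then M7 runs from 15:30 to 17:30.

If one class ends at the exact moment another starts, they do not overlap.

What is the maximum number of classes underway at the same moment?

Sweep the timeline, counting +1 at each start and −1 at each end (ends before starts at a tie):
07:00 start M1 → 1
07:00 start M3 → 2
08:30 end M1 → 1
09:30 end M3 → 0
10:30 start M2 → 1
11:30 end M2 → 0
11:30 start M4 → 1
12:30 start M5 → 2
14:30 end M4 → 1
14:30 end M5 → 0
14:30 start M6 → 1
15:30 start M7 → 2
16:00 end M6 → 1
16:30 start M8 → 2
16:30 start M9 → 3
17:30 end M7 → 2
18:00 end M9 → 1
19:00 end M8 → 0
Peak is 3, at 16:30 (M7, M8, M9).

3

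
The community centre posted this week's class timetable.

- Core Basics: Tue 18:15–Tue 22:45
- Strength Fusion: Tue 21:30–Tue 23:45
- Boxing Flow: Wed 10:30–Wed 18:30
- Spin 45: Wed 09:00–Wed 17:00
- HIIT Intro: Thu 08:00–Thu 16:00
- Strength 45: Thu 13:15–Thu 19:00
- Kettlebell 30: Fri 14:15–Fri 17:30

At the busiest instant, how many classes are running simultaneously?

Walk through starts and ends in time order (an end at T is processed before a start at T):
Tue 18:15 start Core Basics → 1
Tue 21:30 start Strength Fusion → 2
Tue 22:45 end Core Basics → 1
Tue 23:45 end Strength Fusion → 0
Wed 09:00 start Spin 45 → 1
Wed 10:30 start Boxing Flow → 2
Wed 17:00 end Spin 45 → 1
Wed 18:30 end Boxing Flow → 0
Thu 08:00 start HIIT Intro → 1
Thu 13:15 start Strength 45 → 2
Thu 16:00 end HIIT Intro → 1
Thu 19:00 end Strength 45 → 0
Fri 14:15 start Kettlebell 30 → 1
Fri 17:30 end Kettlebell 30 → 0
Peak is 2, at Tue 21:30 (Core Basics, Strength Fusion).

2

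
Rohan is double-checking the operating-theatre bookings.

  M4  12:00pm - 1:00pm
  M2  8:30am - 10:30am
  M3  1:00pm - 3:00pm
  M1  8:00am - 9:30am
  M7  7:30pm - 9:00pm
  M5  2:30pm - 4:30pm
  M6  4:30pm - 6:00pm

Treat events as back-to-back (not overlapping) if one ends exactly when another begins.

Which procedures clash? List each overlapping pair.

M1 & M2, M3 & M5

Sorted by start: M1, M2, M4, M3, M5, M6, M7.
M2 starts before M1 ends → M1 and M2 overlap.
M4 starts after M1 ends, so nothing later overlaps M1 either.
M4 starts after M2 ends, so nothing later overlaps M2 either.
M3 starts exactly when M4 ends (back-to-back, no overlap), so nothing later overlaps M4 either.
M5 starts before M3 ends → M3 and M5 overlap.
M6 starts after M3 ends, so nothing later overlaps M3 either.
M6 starts exactly when M5 ends (back-to-back, no overlap), so nothing later overlaps M5 either.
M7 starts after M6 ends.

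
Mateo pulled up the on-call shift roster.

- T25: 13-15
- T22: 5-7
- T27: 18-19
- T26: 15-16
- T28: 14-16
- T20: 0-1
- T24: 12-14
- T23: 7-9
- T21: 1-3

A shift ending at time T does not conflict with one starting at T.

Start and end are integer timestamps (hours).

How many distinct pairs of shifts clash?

Sorted by start: T20, T21, T22, T23, T24, T25, T28, T26, T27.
T21 starts exactly when T20 ends (back-to-back, no overlap); T20 is clear from here.
T22 starts after T21 ends; T21 is clear from here.
T23 starts exactly when T22 ends (back-to-back, no overlap); T22 is clear from here.
T24 starts after T23 ends; T23 is clear from here.
T25 starts before T24 ends → T24 and T25 overlap.
T28 starts exactly when T24 ends (back-to-back, no overlap); T24 is clear from here.
T28 starts before T25 ends → T25 and T28 overlap.
T26 starts exactly when T25 ends (back-to-back, no overlap); T25 is clear from here.
T26 starts before T28 ends → T28 and T26 overlap.
T27 starts after T28 ends.
T27 starts after T26 ends.
Overlapping pairs: T24 & T25, T25 & T28, T26 & T28 — 3 in total.

3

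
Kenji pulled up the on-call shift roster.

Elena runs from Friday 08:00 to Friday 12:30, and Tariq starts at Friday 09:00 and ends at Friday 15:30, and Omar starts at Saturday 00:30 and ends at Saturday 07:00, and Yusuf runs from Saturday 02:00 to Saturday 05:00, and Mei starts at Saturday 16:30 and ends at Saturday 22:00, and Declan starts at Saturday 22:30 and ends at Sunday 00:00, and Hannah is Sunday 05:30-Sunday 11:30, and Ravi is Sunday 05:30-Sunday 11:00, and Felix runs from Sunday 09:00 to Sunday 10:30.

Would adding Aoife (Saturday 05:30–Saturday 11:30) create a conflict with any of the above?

Elena: ends Friday 12:30 at or before Aoife starts Saturday 05:30 → clear.
Tariq: ends Friday 15:30 at or before Aoife starts Saturday 05:30 → clear.
Omar: starts Saturday 00:30 before Aoife ends Saturday 11:30, and ends Saturday 07:00 after Aoife starts Saturday 05:30 → overlap.
Yusuf: ends Saturday 05:00 at or before Aoife starts Saturday 05:30 → clear.
Mei: starts Saturday 16:30 at or after Aoife ends Saturday 11:30 → clear.
Declan: starts Saturday 22:30 at or after Aoife ends Saturday 11:30 → clear.
Hannah: starts Sunday 05:30 at or after Aoife ends Saturday 11:30 → clear.
Ravi: starts Sunday 05:30 at or after Aoife ends Saturday 11:30 → clear.
Felix: starts Sunday 09:00 at or after Aoife ends Saturday 11:30 → clear.
Aoife overlaps Omar.

Yes — it overlaps Omar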